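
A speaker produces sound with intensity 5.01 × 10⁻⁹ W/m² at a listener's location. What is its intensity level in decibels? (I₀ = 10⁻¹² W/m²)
β = 10·log₁₀(I/I₀) = 37 dB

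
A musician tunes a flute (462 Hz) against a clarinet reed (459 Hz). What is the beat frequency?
3 Hz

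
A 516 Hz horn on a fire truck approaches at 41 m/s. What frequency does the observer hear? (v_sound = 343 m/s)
f_obs = f·v/(v − v_s) = 586.1 Hz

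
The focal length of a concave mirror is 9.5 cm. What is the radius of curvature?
R = 2|f| = 19 cm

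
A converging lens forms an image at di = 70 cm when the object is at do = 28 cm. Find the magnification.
M = −di/do = -2.5 (inverted image)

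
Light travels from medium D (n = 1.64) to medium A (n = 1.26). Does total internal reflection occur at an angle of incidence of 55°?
θc = arcsin(n₂/n₁) = 50.2°; 55° > θc, so yes — total internal reflection.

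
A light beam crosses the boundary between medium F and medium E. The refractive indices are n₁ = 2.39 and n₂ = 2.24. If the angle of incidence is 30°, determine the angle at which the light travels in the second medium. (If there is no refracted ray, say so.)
sin θ₂ = (n₁/n₂)·sin θ₁ = 0.5335 → θ₂ = 32.24°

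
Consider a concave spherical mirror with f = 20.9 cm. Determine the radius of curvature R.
R = 2|f| = 41.8 cm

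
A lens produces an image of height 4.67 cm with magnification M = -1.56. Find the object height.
ho = |hi|/|M| = 2.994 cm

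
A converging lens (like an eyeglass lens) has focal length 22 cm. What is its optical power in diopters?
P = 1/f = 4.545 D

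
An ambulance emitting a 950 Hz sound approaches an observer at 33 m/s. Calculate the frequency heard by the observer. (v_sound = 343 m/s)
f_obs = f·v/(v − v_s) = 1051 Hz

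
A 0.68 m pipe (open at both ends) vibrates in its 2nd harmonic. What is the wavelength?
λₙ = 2L/n = 0.68 m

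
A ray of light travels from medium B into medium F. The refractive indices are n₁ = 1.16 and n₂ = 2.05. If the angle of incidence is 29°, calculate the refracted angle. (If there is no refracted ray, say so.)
sin θ₂ = (n₁/n₂)·sin θ₁ = 0.2743 → θ₂ = 15.92°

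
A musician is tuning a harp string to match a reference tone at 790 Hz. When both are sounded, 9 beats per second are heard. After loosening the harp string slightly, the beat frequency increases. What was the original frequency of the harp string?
781 Hz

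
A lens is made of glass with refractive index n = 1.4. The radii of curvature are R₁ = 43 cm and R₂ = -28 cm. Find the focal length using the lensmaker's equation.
1/f = (n − 1)(1/R₁ − 1/R₂) → f = 42.39 cm (converging lens)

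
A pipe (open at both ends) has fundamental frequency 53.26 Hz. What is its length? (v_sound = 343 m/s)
L = v/(2f₁) = 3.22 m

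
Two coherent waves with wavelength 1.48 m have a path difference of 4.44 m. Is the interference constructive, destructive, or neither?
constructive — path difference = 3λ, a whole number of wavelengths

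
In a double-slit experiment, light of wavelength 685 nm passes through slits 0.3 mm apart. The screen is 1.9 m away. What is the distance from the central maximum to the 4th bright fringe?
y = mλL/d = 17.35 mm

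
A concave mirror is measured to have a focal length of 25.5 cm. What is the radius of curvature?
R = 2|f| = 51 cm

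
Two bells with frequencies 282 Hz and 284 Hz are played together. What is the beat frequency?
2 Hz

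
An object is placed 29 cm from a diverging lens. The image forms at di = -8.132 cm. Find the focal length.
1/f = 1/do + 1/di → f = -11.3 cm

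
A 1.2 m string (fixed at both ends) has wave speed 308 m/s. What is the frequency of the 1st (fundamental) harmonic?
fₙ = nv/(2L) = 128.3 Hz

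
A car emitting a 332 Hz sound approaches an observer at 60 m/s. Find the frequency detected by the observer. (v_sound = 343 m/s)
f_obs = f·v/(v − v_s) = 402.4 Hz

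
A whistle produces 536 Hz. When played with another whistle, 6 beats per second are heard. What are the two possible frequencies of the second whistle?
f₂ = 536 ± 6 Hz → 542 Hz or 530 Hz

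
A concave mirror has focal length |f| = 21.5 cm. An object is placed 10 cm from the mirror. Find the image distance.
f = +21.5 cm (concave); 1/di = 1/f − 1/do → di = -18.7 cm (virtual image, behind mirror)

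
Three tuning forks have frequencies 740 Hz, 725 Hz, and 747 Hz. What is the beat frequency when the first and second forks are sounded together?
15 Hz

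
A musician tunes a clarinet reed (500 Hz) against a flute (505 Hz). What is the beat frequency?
5 Hz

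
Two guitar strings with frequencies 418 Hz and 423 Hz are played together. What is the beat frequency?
5 Hz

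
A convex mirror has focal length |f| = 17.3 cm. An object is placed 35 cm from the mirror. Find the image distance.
f = −17.3 cm (convex); 1/di = 1/f − 1/do → di = -11.58 cm (virtual image, behind mirror)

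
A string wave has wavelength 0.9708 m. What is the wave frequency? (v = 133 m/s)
f = v/λ = 137 Hz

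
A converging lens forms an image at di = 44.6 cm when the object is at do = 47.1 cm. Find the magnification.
M = −di/do = -0.9469 (inverted image)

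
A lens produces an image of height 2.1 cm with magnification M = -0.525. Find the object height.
ho = |hi|/|M| = 4 cm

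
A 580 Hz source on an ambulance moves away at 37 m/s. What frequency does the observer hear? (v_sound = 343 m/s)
f_obs = f·v/(v + v_s) = 523.5 Hz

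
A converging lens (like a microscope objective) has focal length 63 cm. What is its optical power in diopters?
P = 1/f = 1.587 D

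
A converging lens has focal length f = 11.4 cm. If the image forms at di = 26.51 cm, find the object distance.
1/do = 1/f − 1/di → do = 20 cm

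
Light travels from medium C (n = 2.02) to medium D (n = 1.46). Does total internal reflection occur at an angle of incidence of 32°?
θc = arcsin(n₂/n₁) = 46.28°; 32° < θc, so no — the ray refracts.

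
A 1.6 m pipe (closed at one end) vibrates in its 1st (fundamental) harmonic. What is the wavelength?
λₙ = 4L/n = 6.4 m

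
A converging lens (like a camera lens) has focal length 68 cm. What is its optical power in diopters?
P = 1/f = 1.471 D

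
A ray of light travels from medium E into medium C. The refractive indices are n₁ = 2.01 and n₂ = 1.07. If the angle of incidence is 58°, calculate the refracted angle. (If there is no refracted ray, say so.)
sin θ₂ = (n₁/n₂)·sin θ₁ = 1.593 > 1, so there is no refracted ray — the light undergoes total internal reflection.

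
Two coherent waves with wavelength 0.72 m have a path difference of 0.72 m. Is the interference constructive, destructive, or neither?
constructive — path difference = 1λ, a whole number of wavelengths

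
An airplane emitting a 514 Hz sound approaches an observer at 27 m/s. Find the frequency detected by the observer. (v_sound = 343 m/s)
f_obs = f·v/(v − v_s) = 557.9 Hz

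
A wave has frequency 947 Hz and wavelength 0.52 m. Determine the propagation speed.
v = fλ = 492.4 m/s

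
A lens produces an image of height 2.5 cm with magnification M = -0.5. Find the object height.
ho = |hi|/|M| = 5 cm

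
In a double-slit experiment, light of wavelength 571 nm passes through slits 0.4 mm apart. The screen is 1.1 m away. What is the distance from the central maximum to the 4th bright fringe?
y = mλL/d = 6.281 mm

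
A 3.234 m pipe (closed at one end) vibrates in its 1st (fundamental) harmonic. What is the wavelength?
λₙ = 4L/n = 12.94 m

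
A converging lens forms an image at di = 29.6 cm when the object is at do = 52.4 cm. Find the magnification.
M = −di/do = -0.5649 (inverted image)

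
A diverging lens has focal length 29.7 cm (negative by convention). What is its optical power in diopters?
P = 1/f = -3.367 D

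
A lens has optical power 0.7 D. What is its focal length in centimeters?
f = 1/P = 142.9 cm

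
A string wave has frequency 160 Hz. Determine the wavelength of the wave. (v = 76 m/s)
λ = v/f = 0.475 m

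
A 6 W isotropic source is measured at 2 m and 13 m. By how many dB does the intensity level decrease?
Δβ = 20·log₁₀(r₂/r₁) = 16.26 dB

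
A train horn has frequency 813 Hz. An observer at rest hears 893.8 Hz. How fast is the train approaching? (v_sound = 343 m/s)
v_s = v·(1 − f/f_obs) = 31.01 m/s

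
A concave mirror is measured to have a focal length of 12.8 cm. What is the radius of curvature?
R = 2|f| = 25.6 cm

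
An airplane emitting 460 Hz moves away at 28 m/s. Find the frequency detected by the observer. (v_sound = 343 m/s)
f_obs = f·v/(v + v_s) = 425.3 Hz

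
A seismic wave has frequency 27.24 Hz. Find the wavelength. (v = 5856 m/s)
λ = v/f = 215 m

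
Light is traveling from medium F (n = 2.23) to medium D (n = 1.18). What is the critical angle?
θc = arcsin(n₂/n₁) = 31.95°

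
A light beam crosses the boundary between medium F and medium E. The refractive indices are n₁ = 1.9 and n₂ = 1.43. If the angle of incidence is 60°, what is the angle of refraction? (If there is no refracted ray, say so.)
sin θ₂ = (n₁/n₂)·sin θ₁ = 1.151 > 1, so there is no refracted ray — the light undergoes total internal reflection.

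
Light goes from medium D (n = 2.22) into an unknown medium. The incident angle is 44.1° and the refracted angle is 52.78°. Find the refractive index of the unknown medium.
n₂ = n₁·sin θ₁ / sin θ₂ = 1.94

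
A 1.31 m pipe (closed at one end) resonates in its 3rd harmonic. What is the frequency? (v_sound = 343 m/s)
fₙ = nv/(4L) = 196.4 Hz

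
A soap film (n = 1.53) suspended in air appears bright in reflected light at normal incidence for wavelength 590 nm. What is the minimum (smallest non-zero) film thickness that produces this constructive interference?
2nt = (m − ½)λ with m = 1 → t = (m − ½)λ/(2n) = 96.41 nm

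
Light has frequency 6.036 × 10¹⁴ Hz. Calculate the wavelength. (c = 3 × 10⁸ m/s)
λ = c/f = 497 nm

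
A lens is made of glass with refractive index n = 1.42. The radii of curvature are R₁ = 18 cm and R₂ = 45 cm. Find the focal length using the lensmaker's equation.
1/f = (n − 1)(1/R₁ − 1/R₂) → f = 71.43 cm (converging lens)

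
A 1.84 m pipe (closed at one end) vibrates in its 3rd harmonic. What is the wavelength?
λₙ = 4L/n = 2.453 m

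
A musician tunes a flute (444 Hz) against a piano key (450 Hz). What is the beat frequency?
6 Hz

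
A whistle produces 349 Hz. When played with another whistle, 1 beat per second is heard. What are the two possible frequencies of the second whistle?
f₂ = 349 ± 1 Hz → 350 Hz or 348 Hz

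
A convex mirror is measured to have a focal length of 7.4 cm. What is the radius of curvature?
R = 2|f| = 14.8 cm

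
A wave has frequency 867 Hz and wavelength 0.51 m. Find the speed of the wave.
v = fλ = 442.2 m/s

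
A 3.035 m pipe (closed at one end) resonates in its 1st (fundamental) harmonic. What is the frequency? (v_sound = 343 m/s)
fₙ = nv/(4L) = 28.25 Hz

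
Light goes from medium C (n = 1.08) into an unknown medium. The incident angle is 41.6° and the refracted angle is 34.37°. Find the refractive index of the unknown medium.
n₂ = n₁·sin θ₁ / sin θ₂ = 1.27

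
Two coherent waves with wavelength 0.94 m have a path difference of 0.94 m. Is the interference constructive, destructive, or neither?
constructive — path difference = 1λ, a whole number of wavelengths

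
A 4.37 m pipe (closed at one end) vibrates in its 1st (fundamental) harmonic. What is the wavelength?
λₙ = 4L/n = 17.48 m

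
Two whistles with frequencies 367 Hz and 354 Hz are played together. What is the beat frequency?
13 Hz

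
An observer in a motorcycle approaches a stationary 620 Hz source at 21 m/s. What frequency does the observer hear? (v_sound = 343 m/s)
f_obs = f·(v + v_o)/v = 658 Hz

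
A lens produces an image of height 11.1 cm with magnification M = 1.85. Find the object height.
ho = |hi|/|M| = 6 cm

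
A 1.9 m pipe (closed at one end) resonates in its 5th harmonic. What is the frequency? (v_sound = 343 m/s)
fₙ = nv/(4L) = 225.7 Hz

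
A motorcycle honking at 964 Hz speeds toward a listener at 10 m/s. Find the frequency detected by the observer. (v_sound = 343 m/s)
f_obs = f·v/(v − v_s) = 992.9 Hz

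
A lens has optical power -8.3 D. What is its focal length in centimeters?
f = 1/P = -12.05 cm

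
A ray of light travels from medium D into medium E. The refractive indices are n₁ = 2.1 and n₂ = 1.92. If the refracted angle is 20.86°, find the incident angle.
sin θ₁ = (n₂/n₁)·sin θ₂ → θ₁ = 19°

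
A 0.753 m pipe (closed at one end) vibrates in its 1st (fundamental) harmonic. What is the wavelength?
λₙ = 4L/n = 3.012 m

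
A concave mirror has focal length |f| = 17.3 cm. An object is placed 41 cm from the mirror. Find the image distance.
f = +17.3 cm (concave); 1/di = 1/f − 1/do → di = 29.93 cm (real image, in front of mirror)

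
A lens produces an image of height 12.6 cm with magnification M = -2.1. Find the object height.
ho = |hi|/|M| = 6 cm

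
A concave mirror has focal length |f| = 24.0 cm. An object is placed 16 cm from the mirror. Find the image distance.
f = +24.0 cm (concave); 1/di = 1/f − 1/do → di = -48 cm (virtual image, behind mirror)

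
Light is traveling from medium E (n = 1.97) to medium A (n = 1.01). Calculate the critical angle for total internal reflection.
θc = arcsin(n₂/n₁) = 30.84°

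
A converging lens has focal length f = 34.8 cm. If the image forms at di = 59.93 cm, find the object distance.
1/do = 1/f − 1/di → do = 82.99 cm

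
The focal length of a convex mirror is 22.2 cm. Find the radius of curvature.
R = 2|f| = 44.4 cm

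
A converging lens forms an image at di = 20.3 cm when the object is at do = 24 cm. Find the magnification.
M = −di/do = -0.8458 (inverted image)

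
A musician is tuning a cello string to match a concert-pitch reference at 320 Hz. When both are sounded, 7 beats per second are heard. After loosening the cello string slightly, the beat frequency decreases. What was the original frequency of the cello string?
327 Hz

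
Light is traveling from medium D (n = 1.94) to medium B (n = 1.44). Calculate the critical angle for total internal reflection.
θc = arcsin(n₂/n₁) = 47.92°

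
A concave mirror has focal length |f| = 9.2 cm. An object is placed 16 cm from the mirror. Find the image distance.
f = +9.2 cm (concave); 1/di = 1/f − 1/do → di = 21.65 cm (real image, in front of mirror)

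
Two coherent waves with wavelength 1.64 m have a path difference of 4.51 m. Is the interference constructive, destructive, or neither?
neither (partial) — path difference = 2.75λ, neither a whole number of wavelengths nor an odd multiple of λ/2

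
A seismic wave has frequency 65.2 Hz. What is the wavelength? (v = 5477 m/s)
λ = v/f = 84 m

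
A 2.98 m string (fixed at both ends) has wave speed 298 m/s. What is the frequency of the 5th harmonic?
fₙ = nv/(2L) = 250 Hz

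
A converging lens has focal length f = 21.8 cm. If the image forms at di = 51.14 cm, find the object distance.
1/do = 1/f − 1/di → do = 38 cm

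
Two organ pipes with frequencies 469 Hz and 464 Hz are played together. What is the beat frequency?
5 Hz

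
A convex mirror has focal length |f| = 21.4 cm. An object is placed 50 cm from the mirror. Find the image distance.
f = −21.4 cm (convex); 1/di = 1/f − 1/do → di = -14.99 cm (virtual image, behind mirror)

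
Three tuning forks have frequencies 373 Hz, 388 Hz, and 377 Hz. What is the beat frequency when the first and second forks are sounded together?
15 Hz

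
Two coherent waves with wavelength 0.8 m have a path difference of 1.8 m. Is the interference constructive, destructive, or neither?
neither (partial) — path difference = 2.25λ, neither a whole number of wavelengths nor an odd multiple of λ/2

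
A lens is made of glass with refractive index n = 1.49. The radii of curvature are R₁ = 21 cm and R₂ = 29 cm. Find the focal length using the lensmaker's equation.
1/f = (n − 1)(1/R₁ − 1/R₂) → f = 155.4 cm (converging lens)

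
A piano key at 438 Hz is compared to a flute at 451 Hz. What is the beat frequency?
13 Hz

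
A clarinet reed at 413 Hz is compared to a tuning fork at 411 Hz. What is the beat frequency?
2 Hz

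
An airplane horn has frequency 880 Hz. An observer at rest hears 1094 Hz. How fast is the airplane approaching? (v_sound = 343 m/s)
v_s = v·(1 − f/f_obs) = 67.1 m/s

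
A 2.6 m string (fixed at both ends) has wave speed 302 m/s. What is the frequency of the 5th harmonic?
fₙ = nv/(2L) = 290.4 Hz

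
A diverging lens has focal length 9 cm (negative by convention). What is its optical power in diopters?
P = 1/f = -11.11 D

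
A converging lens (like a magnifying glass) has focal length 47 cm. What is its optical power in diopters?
P = 1/f = 2.128 D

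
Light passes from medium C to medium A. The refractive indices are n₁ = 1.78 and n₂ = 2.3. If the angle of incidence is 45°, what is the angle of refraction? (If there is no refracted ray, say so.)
sin θ₂ = (n₁/n₂)·sin θ₁ = 0.5472 → θ₂ = 33.18°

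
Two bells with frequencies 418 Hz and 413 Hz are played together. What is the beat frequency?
5 Hz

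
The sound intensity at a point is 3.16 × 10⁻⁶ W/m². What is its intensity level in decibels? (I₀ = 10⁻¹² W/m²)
β = 10·log₁₀(I/I₀) = 65 dB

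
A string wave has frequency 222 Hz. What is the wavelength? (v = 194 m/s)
λ = v/f = 0.8739 m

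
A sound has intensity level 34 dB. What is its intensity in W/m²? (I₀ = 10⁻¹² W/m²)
I = I₀·10^(β/10) = 2.51 × 10⁻⁹ W/m²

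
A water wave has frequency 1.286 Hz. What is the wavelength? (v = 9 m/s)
λ = v/f = 6.998 m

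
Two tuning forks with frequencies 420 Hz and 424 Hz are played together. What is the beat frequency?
4 Hz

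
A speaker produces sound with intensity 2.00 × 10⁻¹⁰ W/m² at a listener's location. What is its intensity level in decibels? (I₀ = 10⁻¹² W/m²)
β = 10·log₁₀(I/I₀) = 23.01 dB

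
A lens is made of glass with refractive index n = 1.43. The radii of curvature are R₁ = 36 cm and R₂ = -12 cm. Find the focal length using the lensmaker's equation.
1/f = (n − 1)(1/R₁ − 1/R₂) → f = 20.93 cm (converging lens)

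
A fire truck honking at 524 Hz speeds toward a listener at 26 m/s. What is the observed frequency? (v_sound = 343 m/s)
f_obs = f·v/(v − v_s) = 567 Hz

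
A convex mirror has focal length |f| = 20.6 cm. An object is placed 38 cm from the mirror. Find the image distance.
f = −20.6 cm (convex); 1/di = 1/f − 1/do → di = -13.36 cm (virtual image, behind mirror)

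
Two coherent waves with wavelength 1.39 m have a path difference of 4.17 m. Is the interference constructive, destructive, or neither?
constructive — path difference = 3λ, a whole number of wavelengths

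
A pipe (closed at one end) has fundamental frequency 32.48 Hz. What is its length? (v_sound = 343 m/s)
L = v/(4f₁) = 2.64 m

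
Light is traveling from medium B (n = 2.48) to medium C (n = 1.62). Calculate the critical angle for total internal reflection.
θc = arcsin(n₂/n₁) = 40.79°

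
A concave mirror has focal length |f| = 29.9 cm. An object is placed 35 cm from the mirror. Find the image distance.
f = +29.9 cm (concave); 1/di = 1/f − 1/do → di = 205.2 cm (real image, in front of mirror)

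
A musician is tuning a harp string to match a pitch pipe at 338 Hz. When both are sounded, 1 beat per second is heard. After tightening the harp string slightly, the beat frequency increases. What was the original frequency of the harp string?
339 Hz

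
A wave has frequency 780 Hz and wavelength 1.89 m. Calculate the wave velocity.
v = fλ = 1474 m/s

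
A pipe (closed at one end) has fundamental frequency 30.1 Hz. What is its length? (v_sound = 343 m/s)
L = v/(4f₁) = 2.849 m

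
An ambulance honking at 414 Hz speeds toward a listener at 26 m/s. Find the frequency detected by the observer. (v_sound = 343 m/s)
f_obs = f·v/(v − v_s) = 448 Hz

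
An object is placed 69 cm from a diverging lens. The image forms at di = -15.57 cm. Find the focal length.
1/f = 1/do + 1/di → f = -20.11 cm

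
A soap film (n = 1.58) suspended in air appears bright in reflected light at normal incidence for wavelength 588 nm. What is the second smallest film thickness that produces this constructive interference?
2nt = (m − ½)λ with m = 2 → t = (m − ½)λ/(2n) = 279.1 nm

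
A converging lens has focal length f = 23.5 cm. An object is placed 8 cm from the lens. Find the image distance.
1/di = 1/f − 1/do → di = -12.13 cm (virtual image)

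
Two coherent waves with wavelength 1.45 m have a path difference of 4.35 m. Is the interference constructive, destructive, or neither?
constructive — path difference = 3λ, a whole number of wavelengths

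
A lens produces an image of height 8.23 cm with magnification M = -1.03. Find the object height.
ho = |hi|/|M| = 7.99 cm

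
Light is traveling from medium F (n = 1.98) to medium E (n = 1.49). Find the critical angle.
θc = arcsin(n₂/n₁) = 48.81°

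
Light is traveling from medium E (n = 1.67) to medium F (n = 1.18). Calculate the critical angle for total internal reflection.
θc = arcsin(n₂/n₁) = 44.96°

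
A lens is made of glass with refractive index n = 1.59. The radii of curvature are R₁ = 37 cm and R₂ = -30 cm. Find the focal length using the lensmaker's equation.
1/f = (n − 1)(1/R₁ − 1/R₂) → f = 28.08 cm (converging lens)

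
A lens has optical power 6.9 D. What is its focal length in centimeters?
f = 1/P = 14.49 cm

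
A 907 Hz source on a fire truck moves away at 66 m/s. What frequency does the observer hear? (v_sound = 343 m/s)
f_obs = f·v/(v + v_s) = 760.6 Hz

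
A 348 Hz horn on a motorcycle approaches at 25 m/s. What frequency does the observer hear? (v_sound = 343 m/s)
f_obs = f·v/(v − v_s) = 375.4 Hz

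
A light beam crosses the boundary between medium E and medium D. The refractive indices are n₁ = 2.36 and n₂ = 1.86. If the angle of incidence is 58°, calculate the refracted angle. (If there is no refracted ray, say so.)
sin θ₂ = (n₁/n₂)·sin θ₁ = 1.076 > 1, so there is no refracted ray — the light undergoes total internal reflection.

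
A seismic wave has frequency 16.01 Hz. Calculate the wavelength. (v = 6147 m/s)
λ = v/f = 383.9 m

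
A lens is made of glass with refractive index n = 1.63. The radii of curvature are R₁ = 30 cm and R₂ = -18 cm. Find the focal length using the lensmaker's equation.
1/f = (n − 1)(1/R₁ − 1/R₂) → f = 17.86 cm (converging lens)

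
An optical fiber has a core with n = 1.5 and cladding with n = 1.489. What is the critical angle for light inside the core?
θc = arcsin(n_cladding/n_core) = 83.06°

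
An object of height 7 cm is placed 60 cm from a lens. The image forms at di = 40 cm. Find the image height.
hi = (-di/do) × ho = -4.667 cm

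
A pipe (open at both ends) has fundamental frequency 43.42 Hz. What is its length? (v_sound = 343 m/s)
L = v/(2f₁) = 3.95 m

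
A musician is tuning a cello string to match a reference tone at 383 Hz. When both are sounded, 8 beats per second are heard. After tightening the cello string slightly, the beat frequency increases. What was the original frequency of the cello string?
391 Hz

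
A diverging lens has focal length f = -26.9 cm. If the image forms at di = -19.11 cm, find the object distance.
1/do = 1/f − 1/di → do = 65.99 cm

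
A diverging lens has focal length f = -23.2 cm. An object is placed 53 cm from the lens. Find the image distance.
1/di = 1/f − 1/do → di = -16.14 cm (virtual image)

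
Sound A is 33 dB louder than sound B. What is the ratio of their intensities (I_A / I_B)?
I_A/I_B = 10^(Δβ/10) = 1995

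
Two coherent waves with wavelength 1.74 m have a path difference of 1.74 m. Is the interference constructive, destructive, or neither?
constructive — path difference = 1λ, a whole number of wavelengths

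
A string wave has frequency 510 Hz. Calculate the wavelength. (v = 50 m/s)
λ = v/f = 0.09804 m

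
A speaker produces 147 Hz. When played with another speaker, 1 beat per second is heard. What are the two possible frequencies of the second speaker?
f₂ = 147 ± 1 Hz → 148 Hz or 146 Hz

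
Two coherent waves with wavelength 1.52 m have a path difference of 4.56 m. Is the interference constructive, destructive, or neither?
constructive — path difference = 3λ, a whole number of wavelengths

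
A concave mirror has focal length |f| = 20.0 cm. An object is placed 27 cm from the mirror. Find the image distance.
f = +20.0 cm (concave); 1/di = 1/f − 1/do → di = 77.14 cm (real image, in front of mirror)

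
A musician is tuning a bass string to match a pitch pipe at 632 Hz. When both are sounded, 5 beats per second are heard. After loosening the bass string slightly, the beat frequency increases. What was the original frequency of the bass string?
627 Hz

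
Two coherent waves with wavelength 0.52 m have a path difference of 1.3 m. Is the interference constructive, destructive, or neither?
destructive — path difference = 2.5λ, an odd multiple of λ/2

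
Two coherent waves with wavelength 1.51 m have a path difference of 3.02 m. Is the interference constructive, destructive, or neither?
constructive — path difference = 2λ, a whole number of wavelengths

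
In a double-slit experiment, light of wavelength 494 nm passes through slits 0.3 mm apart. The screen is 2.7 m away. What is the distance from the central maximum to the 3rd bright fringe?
y = mλL/d = 13.34 mm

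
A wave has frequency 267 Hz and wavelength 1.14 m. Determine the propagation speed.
v = fλ = 304.4 m/s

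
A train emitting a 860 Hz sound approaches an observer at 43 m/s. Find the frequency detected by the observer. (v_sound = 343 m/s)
f_obs = f·v/(v − v_s) = 983.3 Hz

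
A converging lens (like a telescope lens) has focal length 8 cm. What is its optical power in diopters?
P = 1/f = 12.5 D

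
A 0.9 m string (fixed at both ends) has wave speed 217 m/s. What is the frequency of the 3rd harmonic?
fₙ = nv/(2L) = 361.7 Hz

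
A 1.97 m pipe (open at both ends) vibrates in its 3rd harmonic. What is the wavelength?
λₙ = 2L/n = 1.313 m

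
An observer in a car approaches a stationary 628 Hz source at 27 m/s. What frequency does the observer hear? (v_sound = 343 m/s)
f_obs = f·(v + v_o)/v = 677.4 Hz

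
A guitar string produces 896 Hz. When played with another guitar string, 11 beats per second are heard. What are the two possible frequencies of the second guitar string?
f₂ = 896 ± 11 Hz → 907 Hz or 885 Hz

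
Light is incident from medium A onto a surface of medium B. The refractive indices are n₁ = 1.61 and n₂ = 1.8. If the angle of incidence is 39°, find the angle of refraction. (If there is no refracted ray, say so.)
sin θ₂ = (n₁/n₂)·sin θ₁ = 0.5629 → θ₂ = 34.26°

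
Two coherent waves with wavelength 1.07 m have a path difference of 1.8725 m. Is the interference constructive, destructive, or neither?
neither (partial) — path difference = 1.75λ, neither a whole number of wavelengths nor an odd multiple of λ/2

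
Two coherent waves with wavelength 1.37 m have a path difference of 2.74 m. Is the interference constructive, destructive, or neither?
constructive — path difference = 2λ, a whole number of wavelengths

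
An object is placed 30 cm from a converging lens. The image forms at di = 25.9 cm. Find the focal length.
1/f = 1/do + 1/di → f = 13.9 cm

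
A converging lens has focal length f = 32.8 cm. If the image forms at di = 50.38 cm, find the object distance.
1/do = 1/f − 1/di → do = 94 cm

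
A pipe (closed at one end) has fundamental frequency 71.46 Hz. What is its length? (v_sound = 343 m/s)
L = v/(4f₁) = 1.2 m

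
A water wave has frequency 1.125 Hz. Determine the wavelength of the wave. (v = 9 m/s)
λ = v/f = 8 m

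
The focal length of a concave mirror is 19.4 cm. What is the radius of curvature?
R = 2|f| = 38.8 cm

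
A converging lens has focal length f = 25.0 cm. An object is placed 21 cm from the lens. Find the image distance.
1/di = 1/f − 1/do → di = -131.3 cm (virtual image)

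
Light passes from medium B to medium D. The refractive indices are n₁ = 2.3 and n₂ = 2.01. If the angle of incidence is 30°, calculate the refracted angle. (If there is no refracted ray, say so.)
sin θ₂ = (n₁/n₂)·sin θ₁ = 0.5721 → θ₂ = 34.9°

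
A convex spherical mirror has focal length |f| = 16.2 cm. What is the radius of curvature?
R = 2|f| = 32.4 cm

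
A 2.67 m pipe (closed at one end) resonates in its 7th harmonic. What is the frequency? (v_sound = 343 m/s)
fₙ = nv/(4L) = 224.8 Hz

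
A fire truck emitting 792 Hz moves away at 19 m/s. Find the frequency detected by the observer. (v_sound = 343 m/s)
f_obs = f·v/(v + v_s) = 750.4 Hz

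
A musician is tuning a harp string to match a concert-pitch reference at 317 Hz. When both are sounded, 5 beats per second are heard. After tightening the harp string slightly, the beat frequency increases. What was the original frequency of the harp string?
322 Hz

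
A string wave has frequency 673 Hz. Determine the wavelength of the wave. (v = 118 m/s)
λ = v/f = 0.1753 m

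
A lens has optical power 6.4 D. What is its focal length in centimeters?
f = 1/P = 15.62 cm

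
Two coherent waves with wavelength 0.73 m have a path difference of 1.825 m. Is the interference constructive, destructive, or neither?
destructive — path difference = 2.5λ, an odd multiple of λ/2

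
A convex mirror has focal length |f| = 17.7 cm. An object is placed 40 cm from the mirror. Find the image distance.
f = −17.7 cm (convex); 1/di = 1/f − 1/do → di = -12.27 cm (virtual image, behind mirror)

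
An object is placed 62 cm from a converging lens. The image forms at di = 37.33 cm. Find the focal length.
1/f = 1/do + 1/di → f = 23.3 cm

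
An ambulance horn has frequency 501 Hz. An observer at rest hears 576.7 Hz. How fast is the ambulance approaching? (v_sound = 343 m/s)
v_s = v·(1 − f/f_obs) = 45.02 m/s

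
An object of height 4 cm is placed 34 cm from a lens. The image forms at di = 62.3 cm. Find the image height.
hi = (-di/do) × ho = -7.329 cm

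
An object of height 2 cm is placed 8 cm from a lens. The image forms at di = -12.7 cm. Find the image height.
hi = (-di/do) × ho = 3.175 cm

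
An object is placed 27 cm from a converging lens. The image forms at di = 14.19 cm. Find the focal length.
1/f = 1/do + 1/di → f = 9.302 cm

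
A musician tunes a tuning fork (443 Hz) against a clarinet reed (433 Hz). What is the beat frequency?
10 Hz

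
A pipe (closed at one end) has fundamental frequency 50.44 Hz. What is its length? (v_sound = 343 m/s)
L = v/(4f₁) = 1.7 m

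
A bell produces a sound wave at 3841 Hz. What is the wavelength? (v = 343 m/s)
λ = v/f = 0.0893 m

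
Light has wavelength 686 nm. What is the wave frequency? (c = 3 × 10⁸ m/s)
f = c/λ = 4.373 × 10¹⁴ Hz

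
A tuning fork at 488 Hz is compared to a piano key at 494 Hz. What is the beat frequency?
6 Hz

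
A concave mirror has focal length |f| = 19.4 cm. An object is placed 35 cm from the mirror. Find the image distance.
f = +19.4 cm (concave); 1/di = 1/f − 1/do → di = 43.53 cm (real image, in front of mirror)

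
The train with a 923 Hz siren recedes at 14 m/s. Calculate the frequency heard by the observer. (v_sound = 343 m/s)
f_obs = f·v/(v + v_s) = 886.8 Hz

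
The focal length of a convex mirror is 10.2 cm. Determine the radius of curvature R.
R = 2|f| = 20.4 cm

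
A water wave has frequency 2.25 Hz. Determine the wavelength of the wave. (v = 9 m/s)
λ = v/f = 4 m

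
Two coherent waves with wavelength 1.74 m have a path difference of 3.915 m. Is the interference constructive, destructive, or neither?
neither (partial) — path difference = 2.25λ, neither a whole number of wavelengths nor an odd multiple of λ/2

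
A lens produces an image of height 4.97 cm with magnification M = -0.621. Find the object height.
ho = |hi|/|M| = 8.003 cm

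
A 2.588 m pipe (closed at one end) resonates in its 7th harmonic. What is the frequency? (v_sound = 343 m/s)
fₙ = nv/(4L) = 231.9 Hz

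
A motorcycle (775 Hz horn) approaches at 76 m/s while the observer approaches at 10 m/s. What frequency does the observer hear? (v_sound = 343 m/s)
f_obs = f·(v + v_o)/(v − v_s) = 1025 Hz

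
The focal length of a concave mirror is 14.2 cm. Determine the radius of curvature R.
R = 2|f| = 28.4 cm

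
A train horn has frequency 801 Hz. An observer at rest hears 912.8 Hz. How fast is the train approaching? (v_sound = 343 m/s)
v_s = v·(1 − f/f_obs) = 42.01 m/s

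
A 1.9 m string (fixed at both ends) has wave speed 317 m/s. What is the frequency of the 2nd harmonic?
fₙ = nv/(2L) = 166.8 Hz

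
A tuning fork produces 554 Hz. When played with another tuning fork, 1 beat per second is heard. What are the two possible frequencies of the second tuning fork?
f₂ = 554 ± 1 Hz → 555 Hz or 553 Hz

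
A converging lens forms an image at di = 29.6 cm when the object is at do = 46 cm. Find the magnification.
M = −di/do = -0.6435 (inverted image)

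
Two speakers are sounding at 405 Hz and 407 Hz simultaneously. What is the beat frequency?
2 Hz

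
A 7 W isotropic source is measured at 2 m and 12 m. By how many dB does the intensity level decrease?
Δβ = 20·log₁₀(r₂/r₁) = 15.56 dB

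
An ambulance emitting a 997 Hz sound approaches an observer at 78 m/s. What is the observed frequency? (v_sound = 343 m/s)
f_obs = f·v/(v − v_s) = 1290 Hz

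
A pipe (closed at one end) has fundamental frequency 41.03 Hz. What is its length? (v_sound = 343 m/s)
L = v/(4f₁) = 2.09 m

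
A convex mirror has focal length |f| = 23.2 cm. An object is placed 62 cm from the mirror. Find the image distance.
f = −23.2 cm (convex); 1/di = 1/f − 1/do → di = -16.88 cm (virtual image, behind mirror)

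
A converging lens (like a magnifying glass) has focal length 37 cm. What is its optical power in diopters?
P = 1/f = 2.703 D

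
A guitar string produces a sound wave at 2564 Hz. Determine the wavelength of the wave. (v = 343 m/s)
λ = v/f = 0.1338 m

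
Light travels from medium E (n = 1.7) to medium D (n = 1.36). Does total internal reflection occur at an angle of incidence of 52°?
θc = arcsin(n₂/n₁) = 53.13°; 52° < θc, so no — the ray refracts.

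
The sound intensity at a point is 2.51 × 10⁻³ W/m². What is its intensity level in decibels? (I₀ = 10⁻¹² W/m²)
β = 10·log₁₀(I/I₀) = 94 dB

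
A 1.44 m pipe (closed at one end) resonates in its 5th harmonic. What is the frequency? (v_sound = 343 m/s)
fₙ = nv/(4L) = 297.7 Hz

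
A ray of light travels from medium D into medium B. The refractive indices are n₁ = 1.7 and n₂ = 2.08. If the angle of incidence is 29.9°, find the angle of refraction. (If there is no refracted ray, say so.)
sin θ₂ = (n₁/n₂)·sin θ₁ = 0.4074 → θ₂ = 24.04°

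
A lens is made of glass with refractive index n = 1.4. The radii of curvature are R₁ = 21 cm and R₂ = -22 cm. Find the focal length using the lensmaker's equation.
1/f = (n − 1)(1/R₁ − 1/R₂) → f = 26.86 cm (converging lens)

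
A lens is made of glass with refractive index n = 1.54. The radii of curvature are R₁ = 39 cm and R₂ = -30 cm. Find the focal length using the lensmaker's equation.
1/f = (n − 1)(1/R₁ − 1/R₂) → f = 31.4 cm (converging lens)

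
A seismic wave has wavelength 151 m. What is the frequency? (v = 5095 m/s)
f = v/λ = 33.74 Hz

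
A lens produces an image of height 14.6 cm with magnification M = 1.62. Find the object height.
ho = |hi|/|M| = 9.012 cm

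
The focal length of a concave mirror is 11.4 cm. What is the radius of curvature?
R = 2|f| = 22.8 cm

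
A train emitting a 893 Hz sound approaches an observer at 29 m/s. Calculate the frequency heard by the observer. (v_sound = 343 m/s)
f_obs = f·v/(v − v_s) = 975.5 Hz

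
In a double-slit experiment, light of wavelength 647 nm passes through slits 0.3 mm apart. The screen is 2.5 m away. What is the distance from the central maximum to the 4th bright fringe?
y = mλL/d = 21.57 mm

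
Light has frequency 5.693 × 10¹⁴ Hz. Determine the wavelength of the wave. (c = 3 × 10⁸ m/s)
λ = c/f = 527 nm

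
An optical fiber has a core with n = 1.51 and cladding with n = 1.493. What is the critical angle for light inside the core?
θc = arcsin(n_cladding/n_core) = 81.39°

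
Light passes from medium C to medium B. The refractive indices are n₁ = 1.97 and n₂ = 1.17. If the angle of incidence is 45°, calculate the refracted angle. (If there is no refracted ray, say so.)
sin θ₂ = (n₁/n₂)·sin θ₁ = 1.191 > 1, so there is no refracted ray — the light undergoes total internal reflection.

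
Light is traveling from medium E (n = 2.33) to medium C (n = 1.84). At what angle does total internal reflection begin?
θc = arcsin(n₂/n₁) = 52.16°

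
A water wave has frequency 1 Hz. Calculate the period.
T = 1/f = 1 s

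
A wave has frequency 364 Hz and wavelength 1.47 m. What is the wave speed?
v = fλ = 535.1 m/s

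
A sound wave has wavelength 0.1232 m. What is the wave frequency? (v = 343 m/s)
f = v/λ = 2784 Hz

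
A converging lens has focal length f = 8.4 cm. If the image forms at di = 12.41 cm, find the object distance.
1/do = 1/f − 1/di → do = 26 cm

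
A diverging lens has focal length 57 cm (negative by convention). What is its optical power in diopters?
P = 1/f = -1.754 D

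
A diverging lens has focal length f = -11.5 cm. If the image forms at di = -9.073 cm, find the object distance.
1/do = 1/f − 1/di → do = 42.99 cm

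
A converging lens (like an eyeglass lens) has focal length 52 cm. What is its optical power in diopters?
P = 1/f = 1.923 D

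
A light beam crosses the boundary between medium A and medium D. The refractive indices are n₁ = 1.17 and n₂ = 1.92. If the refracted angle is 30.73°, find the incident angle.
sin θ₁ = (n₂/n₁)·sin θ₂ → θ₁ = 56.99°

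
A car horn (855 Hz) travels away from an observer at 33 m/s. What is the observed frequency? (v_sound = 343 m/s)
f_obs = f·v/(v + v_s) = 780 Hz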